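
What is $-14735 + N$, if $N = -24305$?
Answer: $-39040$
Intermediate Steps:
$-14735 + N = -14735 - 24305 = -39040$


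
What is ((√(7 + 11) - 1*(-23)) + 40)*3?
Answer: 189 + 9*√2 ≈ 201.73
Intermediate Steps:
((√(7 + 11) - 1*(-23)) + 40)*3 = ((√18 + 23) + 40)*3 = ((3*√2 + 23) + 40)*3 = ((23 + 3*√2) + 40)*3 = (63 + 3*√2)*3 = 189 + 9*√2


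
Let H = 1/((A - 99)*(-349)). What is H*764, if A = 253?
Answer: -382/26873 ≈ -0.014215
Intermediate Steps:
H = -1/53746 (H = 1/((253 - 99)*(-349)) = -1/349/154 = (1/154)*(-1/349) = -1/53746 ≈ -1.8606e-5)
H*764 = -1/53746*764 = -382/26873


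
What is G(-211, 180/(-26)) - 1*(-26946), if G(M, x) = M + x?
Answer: 347465/13 ≈ 26728.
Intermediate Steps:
G(-211, 180/(-26)) - 1*(-26946) = (-211 + 180/(-26)) - 1*(-26946) = (-211 + 180*(-1/26)) + 26946 = (-211 - 90/13) + 26946 = -2833/13 + 26946 = 347465/13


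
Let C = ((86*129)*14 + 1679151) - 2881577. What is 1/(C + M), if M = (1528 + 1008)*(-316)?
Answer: -1/1848486 ≈ -5.4098e-7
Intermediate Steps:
M = -801376 (M = 2536*(-316) = -801376)
C = -1047110 (C = (11094*14 + 1679151) - 2881577 = (155316 + 1679151) - 2881577 = 1834467 - 2881577 = -1047110)
1/(C + M) = 1/(-1047110 - 801376) = 1/(-1848486) = -1/1848486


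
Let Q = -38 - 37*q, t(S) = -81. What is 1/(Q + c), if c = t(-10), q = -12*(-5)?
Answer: -1/2339 ≈ -0.00042753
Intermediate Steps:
q = 60
Q = -2258 (Q = -38 - 37*60 = -38 - 2220 = -2258)
c = -81
1/(Q + c) = 1/(-2258 - 81) = 1/(-2339) = -1/2339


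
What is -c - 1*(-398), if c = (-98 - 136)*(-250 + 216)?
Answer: -7558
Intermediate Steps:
c = 7956 (c = -234*(-34) = 7956)
-c - 1*(-398) = -1*7956 - 1*(-398) = -7956 + 398 = -7558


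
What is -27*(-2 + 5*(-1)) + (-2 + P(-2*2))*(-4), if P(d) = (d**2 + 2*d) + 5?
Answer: 145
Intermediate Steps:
P(d) = 5 + d**2 + 2*d
-27*(-2 + 5*(-1)) + (-2 + P(-2*2))*(-4) = -27*(-2 + 5*(-1)) + (-2 + (5 + (-2*2)**2 + 2*(-2*2)))*(-4) = -27*(-2 - 5) + (-2 + (5 + (-4)**2 + 2*(-4)))*(-4) = -27*(-7) + (-2 + (5 + 16 - 8))*(-4) = 189 + (-2 + 13)*(-4) = 189 + 11*(-4) = 189 - 44 = 145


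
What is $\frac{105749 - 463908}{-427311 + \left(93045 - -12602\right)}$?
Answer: $\frac{358159}{321664} \approx 1.1135$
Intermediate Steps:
$\frac{105749 - 463908}{-427311 + \left(93045 - -12602\right)} = - \frac{358159}{-427311 + \left(93045 + 12602\right)} = - \frac{358159}{-427311 + 105647} = - \frac{358159}{-321664} = \left(-358159\right) \left(- \frac{1}{321664}\right) = \frac{358159}{321664}$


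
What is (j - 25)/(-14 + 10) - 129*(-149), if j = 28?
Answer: 76881/4 ≈ 19220.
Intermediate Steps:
(j - 25)/(-14 + 10) - 129*(-149) = (28 - 25)/(-14 + 10) - 129*(-149) = 3/(-4) + 19221 = 3*(-1/4) + 19221 = -3/4 + 19221 = 76881/4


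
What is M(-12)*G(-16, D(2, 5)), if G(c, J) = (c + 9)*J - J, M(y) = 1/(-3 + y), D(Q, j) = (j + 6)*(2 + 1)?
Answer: 88/5 ≈ 17.600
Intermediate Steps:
D(Q, j) = 18 + 3*j (D(Q, j) = (6 + j)*3 = 18 + 3*j)
G(c, J) = -J + J*(9 + c) (G(c, J) = (9 + c)*J - J = J*(9 + c) - J = -J + J*(9 + c))
M(-12)*G(-16, D(2, 5)) = ((18 + 3*5)*(8 - 16))/(-3 - 12) = ((18 + 15)*(-8))/(-15) = -11*(-8)/5 = -1/15*(-264) = 88/5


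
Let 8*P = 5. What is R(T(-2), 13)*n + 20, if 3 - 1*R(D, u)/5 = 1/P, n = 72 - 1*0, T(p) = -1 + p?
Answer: 524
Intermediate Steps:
P = 5/8 (P = (1/8)*5 = 5/8 ≈ 0.62500)
n = 72 (n = 72 + 0 = 72)
R(D, u) = 7 (R(D, u) = 15 - 5/5/8 = 15 - 5*8/5 = 15 - 8 = 7)
R(T(-2), 13)*n + 20 = 7*72 + 20 = 504 + 20 = 524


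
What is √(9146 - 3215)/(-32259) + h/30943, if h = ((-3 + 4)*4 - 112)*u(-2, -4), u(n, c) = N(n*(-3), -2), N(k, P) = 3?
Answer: -324/30943 - √659/10753 ≈ -0.012858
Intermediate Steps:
u(n, c) = 3
h = -324 (h = ((-3 + 4)*4 - 112)*3 = (1*4 - 112)*3 = (4 - 112)*3 = -108*3 = -324)
√(9146 - 3215)/(-32259) + h/30943 = √(9146 - 3215)/(-32259) - 324/30943 = √5931*(-1/32259) - 324*1/30943 = (3*√659)*(-1/32259) - 324/30943 = -√659/10753 - 324/30943 = -324/30943 - √659/10753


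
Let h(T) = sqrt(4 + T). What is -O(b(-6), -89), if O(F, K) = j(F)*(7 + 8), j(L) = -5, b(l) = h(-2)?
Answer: 75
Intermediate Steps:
b(l) = sqrt(2) (b(l) = sqrt(4 - 2) = sqrt(2))
O(F, K) = -75 (O(F, K) = -5*(7 + 8) = -5*15 = -75)
-O(b(-6), -89) = -1*(-75) = 75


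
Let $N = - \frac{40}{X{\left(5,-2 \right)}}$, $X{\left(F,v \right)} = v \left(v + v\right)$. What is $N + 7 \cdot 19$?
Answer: $128$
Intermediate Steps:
$X{\left(F,v \right)} = 2 v^{2}$ ($X{\left(F,v \right)} = v 2 v = 2 v^{2}$)
$N = -5$ ($N = - \frac{40}{2 \left(-2\right)^{2}} = - \frac{40}{2 \cdot 4} = - \frac{40}{8} = \left(-40\right) \frac{1}{8} = -5$)
$N + 7 \cdot 19 = -5 + 7 \cdot 19 = -5 + 133 = 128$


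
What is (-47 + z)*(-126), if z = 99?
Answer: -6552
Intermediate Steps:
(-47 + z)*(-126) = (-47 + 99)*(-126) = 52*(-126) = -6552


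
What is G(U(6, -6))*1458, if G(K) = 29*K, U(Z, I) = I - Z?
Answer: -507384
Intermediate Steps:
G(U(6, -6))*1458 = (29*(-6 - 1*6))*1458 = (29*(-6 - 6))*1458 = (29*(-12))*1458 = -348*1458 = -507384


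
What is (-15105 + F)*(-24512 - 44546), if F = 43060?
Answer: -1930516390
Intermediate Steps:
(-15105 + F)*(-24512 - 44546) = (-15105 + 43060)*(-24512 - 44546) = 27955*(-69058) = -1930516390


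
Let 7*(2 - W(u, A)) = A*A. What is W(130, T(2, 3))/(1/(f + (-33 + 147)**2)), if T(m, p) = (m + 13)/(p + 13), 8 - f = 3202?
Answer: 16462459/896 ≈ 18373.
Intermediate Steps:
f = -3194 (f = 8 - 1*3202 = 8 - 3202 = -3194)
T(m, p) = (13 + m)/(13 + p)
W(u, A) = 2 - A**2/7 (W(u, A) = 2 - A*A/7 = 2 - A**2/7)
W(130, T(2, 3))/(1/(f + (-33 + 147)**2)) = (2 - (13 + 2)**2/(13 + 3)**2/7)/(1/(-3194 + (-33 + 147)**2)) = (2 - (15/16)**2/7)/(1/(-3194 + 114**2)) = (2 - ((1/16)*15)**2/7)/(1/(-3194 + 12996)) = (2 - (15/16)**2/7)/(1/9802) = (2 - 1/7*225/256)/(1/9802) = (2 - 225/1792)*9802 = (3359/1792)*9802 = 16462459/896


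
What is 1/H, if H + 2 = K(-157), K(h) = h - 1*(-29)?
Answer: -1/130 ≈ -0.0076923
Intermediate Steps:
K(h) = 29 + h (K(h) = h + 29 = 29 + h)
H = -130 (H = -2 + (29 - 157) = -2 - 128 = -130)
1/H = 1/(-130) = -1/130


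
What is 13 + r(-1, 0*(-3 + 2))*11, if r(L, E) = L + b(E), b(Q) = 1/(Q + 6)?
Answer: 23/6 ≈ 3.8333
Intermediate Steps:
b(Q) = 1/(6 + Q)
r(L, E) = L + 1/(6 + E)
13 + r(-1, 0*(-3 + 2))*11 = 13 + ((1 - (6 + 0*(-3 + 2)))/(6 + 0*(-3 + 2)))*11 = 13 + ((1 - (6 + 0*(-1)))/(6 + 0*(-1)))*11 = 13 + ((1 - (6 + 0))/(6 + 0))*11 = 13 + ((1 - 1*6)/6)*11 = 13 + ((1 - 6)/6)*11 = 13 + ((⅙)*(-5))*11 = 13 - ⅚*11 = 13 - 55/6 = 23/6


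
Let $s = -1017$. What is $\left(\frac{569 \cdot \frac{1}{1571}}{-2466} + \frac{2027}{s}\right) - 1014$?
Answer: $- \frac{444773116607}{437771718} \approx -1016.0$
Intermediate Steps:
$\left(\frac{569 \cdot \frac{1}{1571}}{-2466} + \frac{2027}{s}\right) - 1014 = \left(\frac{569 \cdot \frac{1}{1571}}{-2466} + \frac{2027}{-1017}\right) - 1014 = \left(569 \cdot \frac{1}{1571} \left(- \frac{1}{2466}\right) + 2027 \left(- \frac{1}{1017}\right)\right) - 1014 = \left(\frac{569}{1571} \left(- \frac{1}{2466}\right) - \frac{2027}{1017}\right) - 1014 = \left(- \frac{569}{3874086} - \frac{2027}{1017}\right) - 1014 = - \frac{872594555}{437771718} - 1014 = - \frac{444773116607}{437771718}$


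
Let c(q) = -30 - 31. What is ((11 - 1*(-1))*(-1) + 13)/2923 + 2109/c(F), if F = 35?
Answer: -6164546/178303 ≈ -34.573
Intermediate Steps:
c(q) = -61
((11 - 1*(-1))*(-1) + 13)/2923 + 2109/c(F) = ((11 - 1*(-1))*(-1) + 13)/2923 + 2109/(-61) = ((11 + 1)*(-1) + 13)*(1/2923) + 2109*(-1/61) = (12*(-1) + 13)*(1/2923) - 2109/61 = (-12 + 13)*(1/2923) - 2109/61 = 1*(1/2923) - 2109/61 = 1/2923 - 2109/61 = -6164546/178303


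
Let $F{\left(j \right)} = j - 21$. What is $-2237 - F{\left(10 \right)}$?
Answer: $-2226$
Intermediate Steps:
$F{\left(j \right)} = -21 + j$
$-2237 - F{\left(10 \right)} = -2237 - \left(-21 + 10\right) = -2237 - -11 = -2237 + 11 = -2226$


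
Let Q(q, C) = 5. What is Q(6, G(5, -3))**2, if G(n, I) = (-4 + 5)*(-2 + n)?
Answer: 25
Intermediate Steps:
G(n, I) = -2 + n (G(n, I) = 1*(-2 + n) = -2 + n)
Q(6, G(5, -3))**2 = 5**2 = 25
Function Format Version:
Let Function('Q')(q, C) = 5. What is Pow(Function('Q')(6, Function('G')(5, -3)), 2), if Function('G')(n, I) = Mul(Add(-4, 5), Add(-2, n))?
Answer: 25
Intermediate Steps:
Function('G')(n, I) = Add(-2, n) (Function('G')(n, I) = Mul(1, Add(-2, n)) = Add(-2, n))
Pow(Function('Q')(6, Function('G')(5, -3)), 2) = Pow(5, 2) = 25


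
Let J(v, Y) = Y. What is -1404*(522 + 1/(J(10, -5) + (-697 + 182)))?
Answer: -7328853/10 ≈ -7.3289e+5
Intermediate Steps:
-1404*(522 + 1/(J(10, -5) + (-697 + 182))) = -1404*(522 + 1/(-5 + (-697 + 182))) = -1404*(522 + 1/(-5 - 515)) = -1404*(522 + 1/(-520)) = -1404*(522 - 1/520) = -1404*271439/520 = -7328853/10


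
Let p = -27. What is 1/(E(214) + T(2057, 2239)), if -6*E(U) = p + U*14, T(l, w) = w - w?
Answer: -6/2969 ≈ -0.0020209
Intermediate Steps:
T(l, w) = 0
E(U) = 9/2 - 7*U/3 (E(U) = -(-27 + U*14)/6 = -(-27 + 14*U)/6 = 9/2 - 7*U/3)
1/(E(214) + T(2057, 2239)) = 1/((9/2 - 7/3*214) + 0) = 1/((9/2 - 1498/3) + 0) = 1/(-2969/6 + 0) = 1/(-2969/6) = -6/2969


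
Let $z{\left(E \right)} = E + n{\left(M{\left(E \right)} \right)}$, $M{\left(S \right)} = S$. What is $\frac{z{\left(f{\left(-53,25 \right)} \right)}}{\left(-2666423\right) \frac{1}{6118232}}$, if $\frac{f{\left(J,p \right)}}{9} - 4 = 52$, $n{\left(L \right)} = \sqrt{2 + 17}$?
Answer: $- \frac{3083588928}{2666423} - \frac{6118232 \sqrt{19}}{2666423} \approx -1166.5$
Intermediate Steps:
$n{\left(L \right)} = \sqrt{19}$
$f{\left(J,p \right)} = 504$ ($f{\left(J,p \right)} = 36 + 9 \cdot 52 = 36 + 468 = 504$)
$z{\left(E \right)} = E + \sqrt{19}$
$\frac{z{\left(f{\left(-53,25 \right)} \right)}}{\left(-2666423\right) \frac{1}{6118232}} = \frac{504 + \sqrt{19}}{\left(-2666423\right) \frac{1}{6118232}} = \frac{504 + \sqrt{19}}{- \frac{2666423}{6118232}} = \left(504 + \sqrt{19}\right) \left(- \frac{6118232}{2666423}\right) = - \frac{3083588928}{2666423} - \frac{6118232 \sqrt{19}}{2666423}$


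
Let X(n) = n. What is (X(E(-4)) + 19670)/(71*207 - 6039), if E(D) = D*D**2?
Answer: 9803/4329 ≈ 2.2645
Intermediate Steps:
E(D) = D**3
(X(E(-4)) + 19670)/(71*207 - 6039) = ((-4)**3 + 19670)/(71*207 - 6039) = (-64 + 19670)/(14697 - 6039) = 19606/8658 = 19606*(1/8658) = 9803/4329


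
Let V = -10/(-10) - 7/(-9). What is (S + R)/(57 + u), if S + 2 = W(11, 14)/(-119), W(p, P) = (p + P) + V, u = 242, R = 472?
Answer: 503129/320229 ≈ 1.5712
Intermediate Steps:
V = 16/9 (V = -10*(-⅒) - 7*(-⅑) = 1 + 7/9 = 16/9 ≈ 1.7778)
W(p, P) = 16/9 + P + p (W(p, P) = (p + P) + 16/9 = (P + p) + 16/9 = 16/9 + P + p)
S = -2383/1071 (S = -2 + (16/9 + 14 + 11)/(-119) = -2 + (241/9)*(-1/119) = -2 - 241/1071 = -2383/1071 ≈ -2.2250)
(S + R)/(57 + u) = (-2383/1071 + 472)/(57 + 242) = (503129/1071)/299 = (503129/1071)*(1/299) = 503129/320229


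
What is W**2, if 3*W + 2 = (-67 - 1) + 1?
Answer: 529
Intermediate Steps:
W = -23 (W = -2/3 + ((-67 - 1) + 1)/3 = -2/3 + (-68 + 1)/3 = -2/3 + (1/3)*(-67) = -2/3 - 67/3 = -23)
W**2 = (-23)**2 = 529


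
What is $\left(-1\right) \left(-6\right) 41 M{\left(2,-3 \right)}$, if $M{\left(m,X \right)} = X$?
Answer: $-738$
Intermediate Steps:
$\left(-1\right) \left(-6\right) 41 M{\left(2,-3 \right)} = \left(-1\right) \left(-6\right) 41 \left(-3\right) = 6 \cdot 41 \left(-3\right) = 246 \left(-3\right) = -738$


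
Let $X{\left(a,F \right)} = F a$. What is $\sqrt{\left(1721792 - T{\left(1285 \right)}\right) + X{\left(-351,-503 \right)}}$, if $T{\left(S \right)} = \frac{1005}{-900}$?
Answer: $\frac{\sqrt{1708511505}}{30} \approx 1377.8$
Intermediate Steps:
$T{\left(S \right)} = - \frac{67}{60}$ ($T{\left(S \right)} = 1005 \left(- \frac{1}{900}\right) = - \frac{67}{60}$)
$\sqrt{\left(1721792 - T{\left(1285 \right)}\right) + X{\left(-351,-503 \right)}} = \sqrt{\left(1721792 - - \frac{67}{60}\right) - -176553} = \sqrt{\left(1721792 + \frac{67}{60}\right) + 176553} = \sqrt{\frac{103307587}{60} + 176553} = \sqrt{\frac{113900767}{60}} = \frac{\sqrt{1708511505}}{30}$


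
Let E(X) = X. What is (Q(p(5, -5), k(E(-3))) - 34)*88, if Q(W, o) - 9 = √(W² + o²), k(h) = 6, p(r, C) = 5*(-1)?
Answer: -2200 + 88*√61 ≈ -1512.7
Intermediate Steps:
p(r, C) = -5
Q(W, o) = 9 + √(W² + o²)
(Q(p(5, -5), k(E(-3))) - 34)*88 = ((9 + √((-5)² + 6²)) - 34)*88 = ((9 + √(25 + 36)) - 34)*88 = ((9 + √61) - 34)*88 = (-25 + √61)*88 = -2200 + 88*√61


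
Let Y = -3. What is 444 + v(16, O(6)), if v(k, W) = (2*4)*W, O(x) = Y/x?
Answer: 440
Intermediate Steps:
O(x) = -3/x
v(k, W) = 8*W
444 + v(16, O(6)) = 444 + 8*(-3/6) = 444 + 8*(-3*1/6) = 444 + 8*(-1/2) = 444 - 4 = 440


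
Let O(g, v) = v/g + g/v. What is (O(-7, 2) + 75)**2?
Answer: 994009/196 ≈ 5071.5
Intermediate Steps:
O(g, v) = g/v + v/g
(O(-7, 2) + 75)**2 = ((-7/2 + 2/(-7)) + 75)**2 = ((-7*1/2 + 2*(-1/7)) + 75)**2 = ((-7/2 - 2/7) + 75)**2 = (-53/14 + 75)**2 = (997/14)**2 = 994009/196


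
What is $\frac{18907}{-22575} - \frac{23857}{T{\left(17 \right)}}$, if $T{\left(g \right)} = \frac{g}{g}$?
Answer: $- \frac{76941526}{3225} \approx -23858.0$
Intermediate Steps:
$T{\left(g \right)} = 1$
$\frac{18907}{-22575} - \frac{23857}{T{\left(17 \right)}} = \frac{18907}{-22575} - \frac{23857}{1} = 18907 \left(- \frac{1}{22575}\right) - 23857 = - \frac{2701}{3225} - 23857 = - \frac{76941526}{3225}$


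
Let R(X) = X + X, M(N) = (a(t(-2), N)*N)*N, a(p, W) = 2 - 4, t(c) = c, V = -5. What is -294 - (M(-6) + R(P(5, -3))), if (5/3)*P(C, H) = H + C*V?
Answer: -942/5 ≈ -188.40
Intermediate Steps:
P(C, H) = -3*C + 3*H/5 (P(C, H) = 3*(H + C*(-5))/5 = 3*(H - 5*C)/5 = -3*C + 3*H/5)
a(p, W) = -2
M(N) = -2*N² (M(N) = (-2*N)*N = -2*N²)
R(X) = 2*X
-294 - (M(-6) + R(P(5, -3))) = -294 - (-2*(-6)² + 2*(-3*5 + (⅗)*(-3))) = -294 - (-2*36 + 2*(-15 - 9/5)) = -294 - (-72 + 2*(-84/5)) = -294 - (-72 - 168/5) = -294 - 1*(-528/5) = -294 + 528/5 = -942/5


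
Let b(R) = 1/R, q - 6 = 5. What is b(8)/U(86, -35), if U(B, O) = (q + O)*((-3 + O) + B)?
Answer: -1/9216 ≈ -0.00010851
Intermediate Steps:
q = 11 (q = 6 + 5 = 11)
U(B, O) = (11 + O)*(-3 + B + O) (U(B, O) = (11 + O)*((-3 + O) + B) = (11 + O)*(-3 + B + O))
b(8)/U(86, -35) = 1/(8*(-33 + (-35)**2 + 8*(-35) + 11*86 + 86*(-35))) = 1/(8*(-33 + 1225 - 280 + 946 - 3010)) = (1/8)/(-1152) = (1/8)*(-1/1152) = -1/9216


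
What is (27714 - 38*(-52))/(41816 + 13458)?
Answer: 14845/27637 ≈ 0.53714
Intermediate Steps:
(27714 - 38*(-52))/(41816 + 13458) = (27714 + 1976)/55274 = 29690*(1/55274) = 14845/27637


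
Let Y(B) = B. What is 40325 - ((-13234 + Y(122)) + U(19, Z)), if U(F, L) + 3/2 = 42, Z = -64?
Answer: 106793/2 ≈ 53397.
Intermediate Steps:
U(F, L) = 81/2 (U(F, L) = -3/2 + 42 = 81/2)
40325 - ((-13234 + Y(122)) + U(19, Z)) = 40325 - ((-13234 + 122) + 81/2) = 40325 - (-13112 + 81/2) = 40325 - 1*(-26143/2) = 40325 + 26143/2 = 106793/2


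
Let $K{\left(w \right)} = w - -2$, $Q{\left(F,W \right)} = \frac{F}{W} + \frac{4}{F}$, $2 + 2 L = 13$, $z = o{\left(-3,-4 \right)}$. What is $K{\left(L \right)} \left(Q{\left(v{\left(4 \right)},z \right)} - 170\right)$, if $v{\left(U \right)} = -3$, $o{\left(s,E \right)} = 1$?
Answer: $- \frac{2615}{2} \approx -1307.5$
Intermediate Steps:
$z = 1$
$L = \frac{11}{2}$ ($L = -1 + \frac{1}{2} \cdot 13 = -1 + \frac{13}{2} = \frac{11}{2} \approx 5.5$)
$Q{\left(F,W \right)} = \frac{4}{F} + \frac{F}{W}$
$K{\left(w \right)} = 2 + w$ ($K{\left(w \right)} = w + 2 = 2 + w$)
$K{\left(L \right)} \left(Q{\left(v{\left(4 \right)},z \right)} - 170\right) = \left(2 + \frac{11}{2}\right) \left(\left(\frac{4}{-3} - \frac{3}{1}\right) - 170\right) = \frac{15 \left(\left(4 \left(- \frac{1}{3}\right) - 3\right) - 170\right)}{2} = \frac{15 \left(\left(- \frac{4}{3} - 3\right) - 170\right)}{2} = \frac{15 \left(- \frac{13}{3} - 170\right)}{2} = \frac{15}{2} \left(- \frac{523}{3}\right) = - \frac{2615}{2}$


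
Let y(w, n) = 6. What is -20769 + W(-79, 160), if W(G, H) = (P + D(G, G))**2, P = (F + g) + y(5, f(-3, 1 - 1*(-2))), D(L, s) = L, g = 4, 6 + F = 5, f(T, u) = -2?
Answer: -15869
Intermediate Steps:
F = -1 (F = -6 + 5 = -1)
P = 9 (P = (-1 + 4) + 6 = 3 + 6 = 9)
W(G, H) = (9 + G)**2
-20769 + W(-79, 160) = -20769 + (9 - 79)**2 = -20769 + (-70)**2 = -20769 + 4900 = -15869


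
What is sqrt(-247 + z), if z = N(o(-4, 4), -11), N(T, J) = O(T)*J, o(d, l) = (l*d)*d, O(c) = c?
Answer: I*sqrt(951) ≈ 30.838*I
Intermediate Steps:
o(d, l) = l*d**2 (o(d, l) = (d*l)*d = l*d**2)
N(T, J) = J*T (N(T, J) = T*J = J*T)
z = -704 (z = -44*(-4)**2 = -44*16 = -11*64 = -704)
sqrt(-247 + z) = sqrt(-247 - 704) = sqrt(-951) = I*sqrt(951)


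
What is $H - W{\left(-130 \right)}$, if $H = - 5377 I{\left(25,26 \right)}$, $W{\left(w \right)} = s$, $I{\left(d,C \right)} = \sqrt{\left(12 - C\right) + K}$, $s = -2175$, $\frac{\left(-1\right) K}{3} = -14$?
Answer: $2175 - 10754 \sqrt{7} \approx -26277.0$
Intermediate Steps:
$K = 42$ ($K = \left(-3\right) \left(-14\right) = 42$)
$I{\left(d,C \right)} = \sqrt{54 - C}$ ($I{\left(d,C \right)} = \sqrt{\left(12 - C\right) + 42} = \sqrt{54 - C}$)
$W{\left(w \right)} = -2175$
$H = - 10754 \sqrt{7}$ ($H = - 5377 \sqrt{54 - 26} = - 5377 \sqrt{28} = - 5377 \cdot 2 \sqrt{7} = - 10754 \sqrt{7} \approx -28452.0$)
$H - W{\left(-130 \right)} = - 10754 \sqrt{7} - -2175 = - 10754 \sqrt{7} + 2175 = 2175 - 10754 \sqrt{7}$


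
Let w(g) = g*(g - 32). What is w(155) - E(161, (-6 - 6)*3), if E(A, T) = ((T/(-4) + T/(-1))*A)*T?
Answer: 279885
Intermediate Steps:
w(g) = g*(-32 + g)
E(A, T) = -5*A*T²/4 (E(A, T) = ((T*(-¼) + T*(-1))*A)*T = ((-T/4 - T)*A)*T = ((-5*T/4)*A)*T = (-5*A*T/4)*T = -5*A*T²/4)
w(155) - E(161, (-6 - 6)*3) = 155*(-32 + 155) - (-5)*161*((-6 - 6)*3)²/4 = 155*123 - (-5)*161*(-12*3)²/4 = 19065 - (-5)*161*(-36)²/4 = 19065 - (-5)*161*1296/4 = 19065 - 1*(-260820) = 19065 + 260820 = 279885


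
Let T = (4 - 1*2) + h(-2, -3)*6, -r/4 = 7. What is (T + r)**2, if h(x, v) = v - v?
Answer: 676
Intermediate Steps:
h(x, v) = 0
r = -28 (r = -4*7 = -28)
T = 2 (T = (4 - 1*2) + 0*6 = (4 - 2) + 0 = 2 + 0 = 2)
(T + r)**2 = (2 - 28)**2 = (-26)**2 = 676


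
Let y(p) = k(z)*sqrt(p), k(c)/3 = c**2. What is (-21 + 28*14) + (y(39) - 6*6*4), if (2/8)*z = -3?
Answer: 227 + 432*sqrt(39) ≈ 2924.8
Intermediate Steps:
z = -12 (z = 4*(-3) = -12)
k(c) = 3*c**2
y(p) = 432*sqrt(p) (y(p) = (3*(-12)**2)*sqrt(p) = (3*144)*sqrt(p) = 432*sqrt(p))
(-21 + 28*14) + (y(39) - 6*6*4) = (-21 + 28*14) + (432*sqrt(39) - 6*6*4) = (-21 + 392) + (432*sqrt(39) - 36*4) = 371 + (432*sqrt(39) - 1*144) = 371 + (432*sqrt(39) - 144) = 371 + (-144 + 432*sqrt(39)) = 227 + 432*sqrt(39)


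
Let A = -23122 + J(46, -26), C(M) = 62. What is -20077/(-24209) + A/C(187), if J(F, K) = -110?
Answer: -280589357/750479 ≈ -373.88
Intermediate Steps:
A = -23232 (A = -23122 - 110 = -23232)
-20077/(-24209) + A/C(187) = -20077/(-24209) - 23232/62 = -20077*(-1/24209) - 23232*1/62 = 20077/24209 - 11616/31 = -280589357/750479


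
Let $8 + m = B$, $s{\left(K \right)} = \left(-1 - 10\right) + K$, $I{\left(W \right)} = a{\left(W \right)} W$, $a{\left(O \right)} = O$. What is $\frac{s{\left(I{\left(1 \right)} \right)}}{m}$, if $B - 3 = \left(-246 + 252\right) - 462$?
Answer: $\frac{10}{461} \approx 0.021692$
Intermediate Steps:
$I{\left(W \right)} = W^{2}$ ($I{\left(W \right)} = W W = W^{2}$)
$s{\left(K \right)} = -11 + K$
$B = -453$ ($B = 3 + \left(\left(-246 + 252\right) - 462\right) = 3 + \left(6 - 462\right) = 3 - 456 = -453$)
$m = -461$ ($m = -8 - 453 = -461$)
$\frac{s{\left(I{\left(1 \right)} \right)}}{m} = \frac{-11 + 1^{2}}{-461} = \left(-11 + 1\right) \left(- \frac{1}{461}\right) = \left(-10\right) \left(- \frac{1}{461}\right) = \frac{10}{461}$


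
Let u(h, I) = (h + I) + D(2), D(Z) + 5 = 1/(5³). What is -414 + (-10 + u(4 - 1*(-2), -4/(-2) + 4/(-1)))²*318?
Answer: 593875818/15625 ≈ 38008.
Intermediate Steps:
D(Z) = -624/125 (D(Z) = -5 + 1/(5³) = -5 + 1/125 = -624/125)
u(h, I) = -624/125 + I + h (u(h, I) = (h + I) - 624/125 = (I + h) - 624/125 = -624/125 + I + h)
-414 + (-10 + u(4 - 1*(-2), -4/(-2) + 4/(-1)))²*318 = -414 + (-10 + (-624/125 + (-4/(-2) + 4/(-1)) + (4 - 1*(-2))))²*318 = -414 + (-10 + (-624/125 + (-4*(-½) + 4*(-1)) + (4 + 2)))²*318 = -414 + (-10 + (-624/125 + (2 - 4) + 6))²*318 = -414 + (-10 + (-624/125 - 2 + 6))²*318 = -414 + (-10 - 124/125)²*318 = -414 + (-1374/125)²*318 = -414 + (1887876/15625)*318 = -414 + 600344568/15625 = 593875818/15625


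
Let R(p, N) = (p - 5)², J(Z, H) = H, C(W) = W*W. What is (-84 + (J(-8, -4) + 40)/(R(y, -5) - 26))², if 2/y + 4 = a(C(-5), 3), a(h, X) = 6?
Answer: 191844/25 ≈ 7673.8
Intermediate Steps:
C(W) = W²
y = 1 (y = 2/(-4 + 6) = 2/2 = 2*(½) = 1)
R(p, N) = (-5 + p)²
(-84 + (J(-8, -4) + 40)/(R(y, -5) - 26))² = (-84 + (-4 + 40)/((-5 + 1)² - 26))² = (-84 + 36/((-4)² - 26))² = (-84 + 36/(16 - 26))² = (-84 + 36/(-10))² = (-84 + 36*(-⅒))² = (-84 - 18/5)² = (-438/5)² = 191844/25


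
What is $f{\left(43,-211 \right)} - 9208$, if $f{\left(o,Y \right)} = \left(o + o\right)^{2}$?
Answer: $-1812$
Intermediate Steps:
$f{\left(o,Y \right)} = 4 o^{2}$ ($f{\left(o,Y \right)} = \left(2 o\right)^{2} = 4 o^{2}$)
$f{\left(43,-211 \right)} - 9208 = 4 \cdot 43^{2} - 9208 = 4 \cdot 1849 - 9208 = 7396 - 9208 = -1812$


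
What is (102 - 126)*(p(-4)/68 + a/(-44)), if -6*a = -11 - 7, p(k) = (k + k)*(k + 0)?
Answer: -1806/187 ≈ -9.6578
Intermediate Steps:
p(k) = 2*k**2 (p(k) = (2*k)*k = 2*k**2)
a = 3 (a = -(-11 - 7)/6 = -1/6*(-18) = 3)
(102 - 126)*(p(-4)/68 + a/(-44)) = (102 - 126)*((2*(-4)**2)/68 + 3/(-44)) = -24*((2*16)*(1/68) + 3*(-1/44)) = -24*(32*(1/68) - 3/44) = -24*(8/17 - 3/44) = -24*301/748 = -1806/187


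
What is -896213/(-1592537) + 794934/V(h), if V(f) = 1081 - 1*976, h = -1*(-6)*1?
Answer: 60288376663/7962685 ≈ 7571.4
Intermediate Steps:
h = 6 (h = 6*1 = 6)
V(f) = 105 (V(f) = 1081 - 976 = 105)
-896213/(-1592537) + 794934/V(h) = -896213/(-1592537) + 794934/105 = -896213*(-1/1592537) + 794934*(1/105) = 896213/1592537 + 37854/5 = 60288376663/7962685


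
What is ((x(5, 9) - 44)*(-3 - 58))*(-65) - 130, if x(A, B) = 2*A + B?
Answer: -99255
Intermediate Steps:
x(A, B) = B + 2*A
((x(5, 9) - 44)*(-3 - 58))*(-65) - 130 = (((9 + 2*5) - 44)*(-3 - 58))*(-65) - 130 = (((9 + 10) - 44)*(-61))*(-65) - 130 = ((19 - 44)*(-61))*(-65) - 130 = -25*(-61)*(-65) - 130 = 1525*(-65) - 130 = -99125 - 130 = -99255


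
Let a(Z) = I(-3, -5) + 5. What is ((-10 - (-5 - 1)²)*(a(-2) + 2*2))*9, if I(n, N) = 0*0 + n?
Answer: -2484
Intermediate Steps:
I(n, N) = n (I(n, N) = 0 + n = n)
a(Z) = 2 (a(Z) = -3 + 5 = 2)
((-10 - (-5 - 1)²)*(a(-2) + 2*2))*9 = ((-10 - (-5 - 1)²)*(2 + 2*2))*9 = ((-10 - 1*(-6)²)*(2 + 4))*9 = ((-10 - 1*36)*6)*9 = ((-10 - 36)*6)*9 = -46*6*9 = -276*9 = -2484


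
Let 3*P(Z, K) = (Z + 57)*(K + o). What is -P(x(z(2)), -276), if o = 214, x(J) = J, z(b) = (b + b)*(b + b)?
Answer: 4526/3 ≈ 1508.7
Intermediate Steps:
z(b) = 4*b² (z(b) = (2*b)*(2*b) = 4*b²)
P(Z, K) = (57 + Z)*(214 + K)/3 (P(Z, K) = ((Z + 57)*(K + 214))/3 = ((57 + Z)*(214 + K))/3 = (57 + Z)*(214 + K)/3)
-P(x(z(2)), -276) = -(4066 + 19*(-276) + 214*(4*2²)/3 + (⅓)*(-276)*(4*2²)) = -(4066 - 5244 + 214*(4*4)/3 + (⅓)*(-276)*(4*4)) = -(4066 - 5244 + (214/3)*16 + (⅓)*(-276)*16) = -(4066 - 5244 + 3424/3 - 1472) = -1*(-4526/3) = 4526/3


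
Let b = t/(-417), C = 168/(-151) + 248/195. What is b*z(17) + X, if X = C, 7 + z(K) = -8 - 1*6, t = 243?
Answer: 50737577/4092855 ≈ 12.397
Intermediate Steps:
z(K) = -21 (z(K) = -7 + (-8 - 1*6) = -7 + (-8 - 6) = -7 - 14 = -21)
C = 4688/29445 (C = 168*(-1/151) + 248*(1/195) = -168/151 + 248/195 = 4688/29445 ≈ 0.15921)
X = 4688/29445 ≈ 0.15921
b = -81/139 (b = 243/(-417) = 243*(-1/417) = -81/139 ≈ -0.58273)
b*z(17) + X = -81/139*(-21) + 4688/29445 = 1701/139 + 4688/29445 = 50737577/4092855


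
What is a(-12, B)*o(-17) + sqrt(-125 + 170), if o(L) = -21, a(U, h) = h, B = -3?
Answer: 63 + 3*sqrt(5) ≈ 69.708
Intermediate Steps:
a(-12, B)*o(-17) + sqrt(-125 + 170) = -3*(-21) + sqrt(-125 + 170) = 63 + sqrt(45) = 63 + 3*sqrt(5)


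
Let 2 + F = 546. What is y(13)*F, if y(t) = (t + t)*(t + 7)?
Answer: 282880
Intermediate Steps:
F = 544 (F = -2 + 546 = 544)
y(t) = 2*t*(7 + t) (y(t) = (2*t)*(7 + t) = 2*t*(7 + t))
y(13)*F = (2*13*(7 + 13))*544 = (2*13*20)*544 = 520*544 = 282880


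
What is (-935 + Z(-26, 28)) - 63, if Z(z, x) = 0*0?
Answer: -998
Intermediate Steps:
Z(z, x) = 0
(-935 + Z(-26, 28)) - 63 = (-935 + 0) - 63 = -935 - 63 = -998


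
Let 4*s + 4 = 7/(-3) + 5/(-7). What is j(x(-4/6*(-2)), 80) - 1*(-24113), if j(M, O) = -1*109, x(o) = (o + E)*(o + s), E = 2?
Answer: 24004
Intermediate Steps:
s = -37/21 (s = -1 + (7/(-3) + 5/(-7))/4 = -1 + (7*(-⅓) + 5*(-⅐))/4 = -1 + (-7/3 - 5/7)/4 = -1 + (¼)*(-64/21) = -1 - 16/21 = -37/21 ≈ -1.7619)
x(o) = (2 + o)*(-37/21 + o) (x(o) = (o + 2)*(o - 37/21) = (2 + o)*(-37/21 + o))
j(M, O) = -109
j(x(-4/6*(-2)), 80) - 1*(-24113) = -109 - 1*(-24113) = -109 + 24113 = 24004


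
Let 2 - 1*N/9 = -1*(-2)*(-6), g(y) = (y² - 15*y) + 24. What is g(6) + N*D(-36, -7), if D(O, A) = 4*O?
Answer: -18174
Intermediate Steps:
g(y) = 24 + y² - 15*y
N = 126 (N = 18 - 9*(-1*(-2))*(-6) = 18 - 18*(-6) = 18 - 9*(-12) = 18 + 108 = 126)
g(6) + N*D(-36, -7) = (24 + 6² - 15*6) + 126*(4*(-36)) = (24 + 36 - 90) + 126*(-144) = -30 - 18144 = -18174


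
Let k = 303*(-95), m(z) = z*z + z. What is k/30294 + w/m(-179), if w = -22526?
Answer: -266591719/160871238 ≈ -1.6572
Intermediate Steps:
m(z) = z + z² (m(z) = z² + z = z + z²)
k = -28785
k/30294 + w/m(-179) = -28785/30294 - 22526*(-1/(179*(1 - 179))) = -28785*1/30294 - 22526/((-179*(-178))) = -9595/10098 - 22526/31862 = -9595/10098 - 22526*1/31862 = -9595/10098 - 11263/15931 = -266591719/160871238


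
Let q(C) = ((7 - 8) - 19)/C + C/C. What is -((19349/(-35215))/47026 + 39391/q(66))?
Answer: -2152666132557743/38088473570 ≈ -56518.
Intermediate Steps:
q(C) = 1 - 20/C (q(C) = (-1 - 19)/C + 1 = -20/C + 1 = 1 - 20/C)
-((19349/(-35215))/47026 + 39391/q(66)) = -((19349/(-35215))/47026 + 39391/(((-20 + 66)/66))) = -((19349*(-1/35215))*(1/47026) + 39391/(((1/66)*46))) = -(-19349/35215*1/47026 + 39391/(23/33)) = -(-19349/1656020590 + 39391*(33/23)) = -(-19349/1656020590 + 1299903/23) = -1*2152666132557743/38088473570 = -2152666132557743/38088473570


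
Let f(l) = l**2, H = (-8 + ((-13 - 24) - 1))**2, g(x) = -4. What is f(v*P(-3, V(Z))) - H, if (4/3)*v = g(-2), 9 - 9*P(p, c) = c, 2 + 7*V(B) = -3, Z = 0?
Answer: -928532/441 ≈ -2105.5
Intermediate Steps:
V(B) = -5/7 (V(B) = -2/7 + (1/7)*(-3) = -2/7 - 3/7 = -5/7)
P(p, c) = 1 - c/9
v = -3 (v = (3/4)*(-4) = -3)
H = 2116 (H = (-8 + (-37 - 1))**2 = (-8 - 38)**2 = (-46)**2 = 2116)
f(v*P(-3, V(Z))) - H = (-3*(1 - 1/9*(-5/7)))**2 - 1*2116 = (-3*(1 + 5/63))**2 - 2116 = (-3*68/63)**2 - 2116 = (-68/21)**2 - 2116 = 4624/441 - 2116 = -928532/441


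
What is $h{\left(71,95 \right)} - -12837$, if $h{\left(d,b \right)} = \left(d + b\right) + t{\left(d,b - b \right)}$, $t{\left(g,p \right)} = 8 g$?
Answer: $13571$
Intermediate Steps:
$h{\left(d,b \right)} = b + 9 d$ ($h{\left(d,b \right)} = \left(d + b\right) + 8 d = \left(b + d\right) + 8 d = b + 9 d$)
$h{\left(71,95 \right)} - -12837 = \left(95 + 9 \cdot 71\right) - -12837 = \left(95 + 639\right) + 12837 = 734 + 12837 = 13571$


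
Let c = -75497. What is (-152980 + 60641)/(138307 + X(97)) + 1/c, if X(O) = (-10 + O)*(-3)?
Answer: -6971455529/10422058862 ≈ -0.66891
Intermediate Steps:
X(O) = 30 - 3*O
(-152980 + 60641)/(138307 + X(97)) + 1/c = (-152980 + 60641)/(138307 + (30 - 3*97)) + 1/(-75497) = -92339/(138307 + (30 - 291)) - 1/75497 = -92339/(138307 - 261) - 1/75497 = -92339/138046 - 1/75497 = -6971455529/10422058862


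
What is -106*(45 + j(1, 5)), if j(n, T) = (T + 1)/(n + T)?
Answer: -4876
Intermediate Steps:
j(n, T) = (1 + T)/(T + n)
-106*(45 + j(1, 5)) = -106*(45 + (1 + 5)/(5 + 1)) = -106*(45 + 6/6) = -106*(45 + (⅙)*6) = -106*(45 + 1) = -106*46 = -4876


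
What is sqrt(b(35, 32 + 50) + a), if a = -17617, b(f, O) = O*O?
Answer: I*sqrt(10893) ≈ 104.37*I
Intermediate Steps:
b(f, O) = O**2
sqrt(b(35, 32 + 50) + a) = sqrt((32 + 50)**2 - 17617) = sqrt(82**2 - 17617) = sqrt(6724 - 17617) = sqrt(-10893) = I*sqrt(10893)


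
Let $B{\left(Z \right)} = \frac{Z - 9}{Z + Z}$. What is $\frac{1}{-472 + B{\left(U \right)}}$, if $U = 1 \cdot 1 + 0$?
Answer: $- \frac{1}{476} \approx -0.0021008$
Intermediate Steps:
$U = 1$ ($U = 1 + 0 = 1$)
$B{\left(Z \right)} = \frac{-9 + Z}{2 Z}$
$\frac{1}{-472 + B{\left(U \right)}} = \frac{1}{-472 + \frac{-9 + 1}{2 \cdot 1}} = \frac{1}{-472 + \frac{1}{2} \cdot 1 \left(-8\right)} = \frac{1}{-472 - 4} = \frac{1}{-476} = - \frac{1}{476}$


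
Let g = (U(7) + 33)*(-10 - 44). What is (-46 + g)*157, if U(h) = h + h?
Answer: -405688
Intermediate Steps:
U(h) = 2*h
g = -2538 (g = (2*7 + 33)*(-10 - 44) = (14 + 33)*(-54) = 47*(-54) = -2538)
(-46 + g)*157 = (-46 - 2538)*157 = -2584*157 = -405688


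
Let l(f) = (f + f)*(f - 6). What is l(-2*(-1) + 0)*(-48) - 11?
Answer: 757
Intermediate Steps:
l(f) = 2*f*(-6 + f) (l(f) = (2*f)*(-6 + f) = 2*f*(-6 + f))
l(-2*(-1) + 0)*(-48) - 11 = (2*(-2*(-1) + 0)*(-6 + (-2*(-1) + 0)))*(-48) - 11 = (2*(2 + 0)*(-6 + (2 + 0)))*(-48) - 11 = (2*2*(-6 + 2))*(-48) - 11 = (2*2*(-4))*(-48) - 11 = -16*(-48) - 11 = 768 - 11 = 757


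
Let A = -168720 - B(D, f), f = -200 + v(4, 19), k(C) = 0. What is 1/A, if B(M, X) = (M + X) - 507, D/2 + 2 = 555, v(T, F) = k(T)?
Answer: -1/169119 ≈ -5.9130e-6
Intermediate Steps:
v(T, F) = 0
D = 1106 (D = -4 + 2*555 = -4 + 1110 = 1106)
f = -200 (f = -200 + 0 = -200)
B(M, X) = -507 + M + X
A = -169119 (A = -168720 - (-507 + 1106 - 200) = -168720 - 1*399 = -168720 - 399 = -169119)
1/A = 1/(-169119) = -1/169119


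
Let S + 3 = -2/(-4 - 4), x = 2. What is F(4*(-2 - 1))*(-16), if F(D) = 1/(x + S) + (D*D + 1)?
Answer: -6896/3 ≈ -2298.7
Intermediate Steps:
S = -11/4 (S = -3 - 2/(-4 - 4) = -3 - 2/(-8) = -3 - 2*(-1/8) = -3 + 1/4 = -11/4 ≈ -2.7500)
F(D) = -1/3 + D**2 (F(D) = 1/(2 - 11/4) + (D*D + 1) = 1/(-3/4) + (D**2 + 1) = -4/3 + (1 + D**2) = -1/3 + D**2)
F(4*(-2 - 1))*(-16) = (-1/3 + (4*(-2 - 1))**2)*(-16) = (-1/3 + (4*(-3))**2)*(-16) = (-1/3 + (-12)**2)*(-16) = (-1/3 + 144)*(-16) = (431/3)*(-16) = -6896/3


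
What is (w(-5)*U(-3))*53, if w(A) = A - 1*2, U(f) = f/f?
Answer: -371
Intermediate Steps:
U(f) = 1
w(A) = -2 + A (w(A) = A - 2 = -2 + A)
(w(-5)*U(-3))*53 = ((-2 - 5)*1)*53 = -7*1*53 = -7*53 = -371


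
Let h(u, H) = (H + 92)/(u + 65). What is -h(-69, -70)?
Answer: 11/2 ≈ 5.5000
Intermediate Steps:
h(u, H) = (92 + H)/(65 + u)
-h(-69, -70) = -(92 - 70)/(65 - 69) = -22/(-4) = -(-1)*22/4 = -1*(-11/2) = 11/2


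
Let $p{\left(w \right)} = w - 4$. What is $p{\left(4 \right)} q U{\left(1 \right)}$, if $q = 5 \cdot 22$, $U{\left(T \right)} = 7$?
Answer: $0$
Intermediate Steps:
$p{\left(w \right)} = -4 + w$ ($p{\left(w \right)} = w - 4 = -4 + w$)
$q = 110$
$p{\left(4 \right)} q U{\left(1 \right)} = \left(-4 + 4\right) 110 \cdot 7 = 0 \cdot 110 \cdot 7 = 0 \cdot 7 = 0$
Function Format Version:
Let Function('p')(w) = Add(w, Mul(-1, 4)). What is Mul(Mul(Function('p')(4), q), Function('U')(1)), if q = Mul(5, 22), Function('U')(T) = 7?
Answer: 0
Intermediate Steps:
Function('p')(w) = Add(-4, w) (Function('p')(w) = Add(w, -4) = Add(-4, w))
q = 110
Mul(Mul(Function('p')(4), q), Function('U')(1)) = Mul(Mul(Add(-4, 4), 110), 7) = Mul(Mul(0, 110), 7) = Mul(0, 7) = 0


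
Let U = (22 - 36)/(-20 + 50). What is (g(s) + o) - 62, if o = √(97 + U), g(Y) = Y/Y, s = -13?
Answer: -61 + 2*√5430/15 ≈ -51.175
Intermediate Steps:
U = -7/15 (U = -14/30 = -14*1/30 = -7/15 ≈ -0.46667)
g(Y) = 1
o = 2*√5430/15 (o = √(97 - 7/15) = √(1448/15) = 2*√5430/15 ≈ 9.8251)
(g(s) + o) - 62 = (1 + 2*√5430/15) - 62 = -61 + 2*√5430/15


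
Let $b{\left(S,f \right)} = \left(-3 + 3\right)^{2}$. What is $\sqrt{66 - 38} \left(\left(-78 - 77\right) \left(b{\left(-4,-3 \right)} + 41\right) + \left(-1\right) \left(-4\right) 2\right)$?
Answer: $- 12694 \sqrt{7} \approx -33585.0$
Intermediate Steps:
$b{\left(S,f \right)} = 0$ ($b{\left(S,f \right)} = 0^{2} = 0$)
$\sqrt{66 - 38} \left(\left(-78 - 77\right) \left(b{\left(-4,-3 \right)} + 41\right) + \left(-1\right) \left(-4\right) 2\right) = \sqrt{66 - 38} \left(\left(-78 - 77\right) \left(0 + 41\right) + \left(-1\right) \left(-4\right) 2\right) = \sqrt{28} \left(\left(-155\right) 41 + 4 \cdot 2\right) = 2 \sqrt{7} \left(-6355 + 8\right) = 2 \sqrt{7} \left(-6347\right) = - 12694 \sqrt{7}$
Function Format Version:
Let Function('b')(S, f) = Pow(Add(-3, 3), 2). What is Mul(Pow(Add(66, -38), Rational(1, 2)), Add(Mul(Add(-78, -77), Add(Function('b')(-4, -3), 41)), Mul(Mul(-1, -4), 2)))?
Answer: Mul(-12694, Pow(7, Rational(1, 2))) ≈ -33585.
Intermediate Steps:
Function('b')(S, f) = 0 (Function('b')(S, f) = Pow(0, 2) = 0)
Mul(Pow(Add(66, -38), Rational(1, 2)), Add(Mul(Add(-78, -77), Add(Function('b')(-4, -3), 41)), Mul(Mul(-1, -4), 2))) = Mul(Pow(Add(66, -38), Rational(1, 2)), Add(Mul(Add(-78, -77), Add(0, 41)), Mul(Mul(-1, -4), 2))) = Mul(Pow(28, Rational(1, 2)), Add(Mul(-155, 41), Mul(4, 2))) = Mul(Mul(2, Pow(7, Rational(1, 2))), Add(-6355, 8)) = Mul(Mul(2, Pow(7, Rational(1, 2))), -6347) = Mul(-12694, Pow(7, Rational(1, 2)))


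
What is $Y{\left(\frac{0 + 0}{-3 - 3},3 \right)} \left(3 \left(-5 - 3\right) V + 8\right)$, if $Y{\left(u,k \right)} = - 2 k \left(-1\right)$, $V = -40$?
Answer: $5808$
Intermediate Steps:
$Y{\left(u,k \right)} = 2 k$
$Y{\left(\frac{0 + 0}{-3 - 3},3 \right)} \left(3 \left(-5 - 3\right) V + 8\right) = 2 \cdot 3 \left(3 \left(-5 - 3\right) \left(-40\right) + 8\right) = 6 \left(3 \left(-8\right) \left(-40\right) + 8\right) = 6 \left(\left(-24\right) \left(-40\right) + 8\right) = 6 \left(960 + 8\right) = 6 \cdot 968 = 5808$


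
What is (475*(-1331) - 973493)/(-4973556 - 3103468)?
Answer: 802859/4038512 ≈ 0.19880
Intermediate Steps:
(475*(-1331) - 973493)/(-4973556 - 3103468) = (-632225 - 973493)/(-8077024) = -1605718*(-1/8077024) = 802859/4038512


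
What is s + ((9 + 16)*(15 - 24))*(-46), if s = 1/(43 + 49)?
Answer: 952201/92 ≈ 10350.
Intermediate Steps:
s = 1/92 ≈ 0.010870
s + ((9 + 16)*(15 - 24))*(-46) = 1/92 + ((9 + 16)*(15 - 24))*(-46) = 1/92 + (25*(-9))*(-46) = 1/92 - 225*(-46) = 1/92 + 10350 = 952201/92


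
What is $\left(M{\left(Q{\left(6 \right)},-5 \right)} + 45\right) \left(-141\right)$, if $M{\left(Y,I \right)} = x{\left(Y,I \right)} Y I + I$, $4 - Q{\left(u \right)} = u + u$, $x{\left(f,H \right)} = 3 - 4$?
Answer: $0$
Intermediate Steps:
$x{\left(f,H \right)} = -1$
$Q{\left(u \right)} = 4 - 2 u$ ($Q{\left(u \right)} = 4 - \left(u + u\right) = 4 - 2 u$)
$M{\left(Y,I \right)} = I - I Y$ ($M{\left(Y,I \right)} = - Y I + I = - I Y + I = I - I Y$)
$\left(M{\left(Q{\left(6 \right)},-5 \right)} + 45\right) \left(-141\right) = \left(- 5 \left(1 - \left(4 - 12\right)\right) + 45\right) \left(-141\right) = \left(- 5 \left(1 - -8\right) + 45\right) \left(-141\right) = \left(- 5 \left(1 + 8\right) + 45\right) \left(-141\right) = \left(\left(-5\right) 9 + 45\right) \left(-141\right) = \left(-45 + 45\right) \left(-141\right) = 0 \left(-141\right) = 0$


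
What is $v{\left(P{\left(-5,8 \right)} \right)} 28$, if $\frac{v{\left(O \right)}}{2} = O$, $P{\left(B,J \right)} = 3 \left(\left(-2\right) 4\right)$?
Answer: $-1344$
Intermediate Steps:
$P{\left(B,J \right)} = -24$ ($P{\left(B,J \right)} = 3 \left(-8\right) = -24$)
$v{\left(O \right)} = 2 O$
$v{\left(P{\left(-5,8 \right)} \right)} 28 = 2 \left(-24\right) 28 = \left(-48\right) 28 = -1344$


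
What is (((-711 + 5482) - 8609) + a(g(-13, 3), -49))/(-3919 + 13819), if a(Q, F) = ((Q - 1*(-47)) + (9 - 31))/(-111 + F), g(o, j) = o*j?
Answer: -307033/792000 ≈ -0.38767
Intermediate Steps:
g(o, j) = j*o
a(Q, F) = (25 + Q)/(-111 + F) (a(Q, F) = ((Q + 47) - 22)/(-111 + F) = ((47 + Q) - 22)/(-111 + F) = (25 + Q)/(-111 + F))
(((-711 + 5482) - 8609) + a(g(-13, 3), -49))/(-3919 + 13819) = (((-711 + 5482) - 8609) + (25 + 3*(-13))/(-111 - 49))/(-3919 + 13819) = ((4771 - 8609) + (25 - 39)/(-160))/9900 = (-3838 - 1/160*(-14))*(1/9900) = (-3838 + 7/80)*(1/9900) = -307033/80*1/9900 = -307033/792000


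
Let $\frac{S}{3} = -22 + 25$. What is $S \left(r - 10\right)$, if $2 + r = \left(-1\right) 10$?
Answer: $-198$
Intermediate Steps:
$S = 9$ ($S = 3 \left(-22 + 25\right) = 3 \cdot 3 = 9$)
$r = -12$ ($r = -2 - 10 = -12$)
$S \left(r - 10\right) = 9 \left(-12 - 10\right) = 9 \left(-22\right) = -198$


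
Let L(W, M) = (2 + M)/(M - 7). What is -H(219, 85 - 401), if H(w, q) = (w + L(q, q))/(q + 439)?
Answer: -71051/39729 ≈ -1.7884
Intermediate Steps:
L(W, M) = (2 + M)/(-7 + M)
H(w, q) = (w + (2 + q)/(-7 + q))/(439 + q) (H(w, q) = (w + (2 + q)/(-7 + q))/(q + 439) = (w + (2 + q)/(-7 + q))/(439 + q))
-H(219, 85 - 401) = -(2 + (85 - 401) + 219*(-7 + (85 - 401)))/((-7 + (85 - 401))*(439 + (85 - 401))) = -(2 - 316 + 219*(-7 - 316))/((-7 - 316)*(439 - 316)) = -(2 - 316 + 219*(-323))/((-323)*123) = -(-1)*(2 - 316 - 70737)/(323*123) = -(-1)*(-71051)/(323*123) = -1*71051/39729 = -71051/39729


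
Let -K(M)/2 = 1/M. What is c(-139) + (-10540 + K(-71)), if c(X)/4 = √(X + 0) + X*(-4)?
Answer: -590434/71 + 4*I*√139 ≈ -8316.0 + 47.159*I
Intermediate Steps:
K(M) = -2/M
c(X) = -16*X + 4*√X (c(X) = 4*(√(X + 0) + X*(-4)) = 4*(√X - 4*X) = -16*X + 4*√X)
c(-139) + (-10540 + K(-71)) = (-16*(-139) + 4*√(-139)) + (-10540 - 2/(-71)) = (2224 + 4*(I*√139)) + (-10540 - 2*(-1/71)) = (2224 + 4*I*√139) + (-10540 + 2/71) = (2224 + 4*I*√139) - 748338/71 = -590434/71 + 4*I*√139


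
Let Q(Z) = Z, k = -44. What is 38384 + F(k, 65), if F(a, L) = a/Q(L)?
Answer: 2494916/65 ≈ 38383.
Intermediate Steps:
F(a, L) = a/L
38384 + F(k, 65) = 38384 - 44/65 = 2494916/65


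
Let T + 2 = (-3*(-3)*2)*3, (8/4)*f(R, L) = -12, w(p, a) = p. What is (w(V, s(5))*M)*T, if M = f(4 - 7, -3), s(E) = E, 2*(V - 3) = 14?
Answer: -3120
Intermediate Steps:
V = 10 (V = 3 + (1/2)*14 = 3 + 7 = 10)
f(R, L) = -6 (f(R, L) = (1/2)*(-12) = -6)
M = -6
T = 52 (T = -2 + (-3*(-3)*2)*3 = -2 + (9*2)*3 = -2 + 18*3 = -2 + 54 = 52)
(w(V, s(5))*M)*T = (10*(-6))*52 = -60*52 = -3120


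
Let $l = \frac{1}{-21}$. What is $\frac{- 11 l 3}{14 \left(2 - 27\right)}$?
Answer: $- \frac{11}{2450} \approx -0.0044898$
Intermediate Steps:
$l = - \frac{1}{21} \approx -0.047619$
$\frac{- 11 l 3}{14 \left(2 - 27\right)} = \frac{\left(-11\right) \left(- \frac{1}{21}\right) 3}{14 \left(2 - 27\right)} = \frac{\frac{11}{21} \cdot 3}{14 \left(-25\right)} = \frac{11}{7 \left(-350\right)} = \frac{11}{7} \left(- \frac{1}{350}\right) = - \frac{11}{2450}$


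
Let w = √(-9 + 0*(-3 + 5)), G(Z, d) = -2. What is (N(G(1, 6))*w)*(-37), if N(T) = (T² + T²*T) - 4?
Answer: 888*I ≈ 888.0*I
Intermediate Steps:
N(T) = -4 + T² + T³ (N(T) = (T² + T³) - 4 = -4 + T² + T³)
w = 3*I (w = √(-9 + 0*2) = √(-9 + 0) = √(-9) = 3*I ≈ 3.0*I)
(N(G(1, 6))*w)*(-37) = ((-4 + (-2)² + (-2)³)*(3*I))*(-37) = ((-4 + 4 - 8)*(3*I))*(-37) = -24*I*(-37) = 888*I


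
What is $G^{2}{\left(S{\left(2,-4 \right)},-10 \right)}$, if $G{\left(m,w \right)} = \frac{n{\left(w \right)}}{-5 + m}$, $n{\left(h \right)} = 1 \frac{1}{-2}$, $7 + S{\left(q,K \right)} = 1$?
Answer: $\frac{1}{484} \approx 0.0020661$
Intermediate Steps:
$S{\left(q,K \right)} = -6$ ($S{\left(q,K \right)} = -7 + 1 = -6$)
$n{\left(h \right)} = - \frac{1}{2}$ ($n{\left(h \right)} = 1 \left(- \frac{1}{2}\right) = - \frac{1}{2}$)
$G{\left(m,w \right)} = - \frac{1}{2 \left(-5 + m\right)}$
$G^{2}{\left(S{\left(2,-4 \right)},-10 \right)} = \left(- \frac{1}{-10 + 2 \left(-6\right)}\right)^{2} = \left(- \frac{1}{-10 - 12}\right)^{2} = \left(- \frac{1}{-22}\right)^{2} = \left(\left(-1\right) \left(- \frac{1}{22}\right)\right)^{2} = \left(\frac{1}{22}\right)^{2} = \frac{1}{484}$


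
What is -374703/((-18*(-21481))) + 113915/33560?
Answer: 1049037113/432541416 ≈ 2.4253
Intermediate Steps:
-374703/((-18*(-21481))) + 113915/33560 = -374703/386658 + 113915*(1/33560) = -374703*1/386658 + 22783/6712 = -124901/128886 + 22783/6712 = 1049037113/432541416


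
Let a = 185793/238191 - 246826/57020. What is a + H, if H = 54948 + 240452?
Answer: 668661909068849/2263608470 ≈ 2.9540e+5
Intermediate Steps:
a = -8032969151/2263608470 (a = 185793*(1/238191) - 246826*1/57020 = 61931/79397 - 123413/28510 = -8032969151/2263608470 ≈ -3.5487)
H = 295400
a + H = -8032969151/2263608470 + 295400 = 668661909068849/2263608470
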